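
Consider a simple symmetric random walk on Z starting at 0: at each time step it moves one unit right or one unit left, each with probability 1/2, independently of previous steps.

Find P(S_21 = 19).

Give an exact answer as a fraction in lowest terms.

To reach position 19 after 21 steps: need 20 steps of +1 and 1 of -1.
Favorable paths: C(21,20) = 21
Total paths: 2^21 = 2097152
P = 21/2097152 = 21/2097152

Answer: 21/2097152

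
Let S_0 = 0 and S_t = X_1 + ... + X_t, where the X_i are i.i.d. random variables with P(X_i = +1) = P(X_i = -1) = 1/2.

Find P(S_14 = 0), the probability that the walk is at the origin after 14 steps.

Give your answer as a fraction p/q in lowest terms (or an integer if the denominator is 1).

Answer: 429/2048

Derivation:
To return to 0 after 14 steps: need exactly 7 steps of +1 and 7 of -1.
Favorable paths: C(14,7) = 3432
Total paths: 2^14 = 16384
P = 3432/16384 = 429/2048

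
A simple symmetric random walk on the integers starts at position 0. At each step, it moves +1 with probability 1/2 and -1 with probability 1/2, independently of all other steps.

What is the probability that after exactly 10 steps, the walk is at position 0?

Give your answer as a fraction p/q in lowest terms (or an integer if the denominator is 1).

To return to 0 after 10 steps: need exactly 5 steps of +1 and 5 of -1.
Favorable paths: C(10,5) = 252
Total paths: 2^10 = 1024
P = 252/1024 = 63/256

Answer: 63/256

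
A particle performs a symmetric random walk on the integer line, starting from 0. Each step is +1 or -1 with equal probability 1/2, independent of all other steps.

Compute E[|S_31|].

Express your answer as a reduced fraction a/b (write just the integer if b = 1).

S_31 takes values m ≡ 1 (mod 2) with |m| ≤ 31; P(S_31=m) = C(31,(31+m)/2)/2^31.
Total paths: 2^31 = 2147483648
Distribution: P(S=-31)=1/2147483648, P(S=-29)=31/2147483648, P(S=-27)=465/2147483648, P(S=-25)=4495/2147483648, P(S=-23)=31465/2147483648, P(S=-21)=169911/2147483648, P(S=-19)=736281/2147483648, P(S=-17)=2629575/2147483648, P(S=-15)=7888725/2147483648, P(S=-13)=20160075/2147483648, P(S=-11)=44352165/2147483648, P(S=-9)=84672315/2147483648, P(S=-7)=141120525/2147483648, P(S=-5)=206253075/2147483648, P(S=-3)=265182525/2147483648, P(S=-1)=300540195/2147483648, P(S=1)=300540195/2147483648, P(S=3)=265182525/2147483648, P(S=5)=206253075/2147483648, P(S=7)=141120525/2147483648, P(S=9)=84672315/2147483648, P(S=11)=44352165/2147483648, P(S=13)=20160075/2147483648, P(S=15)=7888725/2147483648, P(S=17)=2629575/2147483648, P(S=19)=736281/2147483648, P(S=21)=169911/2147483648, P(S=23)=31465/2147483648, P(S=25)=4495/2147483648, P(S=27)=465/2147483648, P(S=29)=31/2147483648, P(S=31)=1/2147483648
E[|S_31|] = Σ_m |m|·P(S_31=m) = 9617286240/2147483648 = 300540195/67108864

Answer: 300540195/67108864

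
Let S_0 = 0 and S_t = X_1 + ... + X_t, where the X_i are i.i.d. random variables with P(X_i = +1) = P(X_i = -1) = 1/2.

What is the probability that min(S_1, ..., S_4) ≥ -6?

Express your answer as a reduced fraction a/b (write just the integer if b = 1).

Answer: 1

Derivation:
Let f(t,s) = #length-t paths at position s with S_1..S_t all ≥ -6.
f(t,s) = f(t-1,s-1) + f(t-1,s+1) for s ≥ -6; f(t,s) = 0 for s < -6.
t=0: f(0,0)=1
t=1: f(1,-1)=1 f(1,1)=1
t=2: f(2,-2)=1 f(2,0)=2 f(2,2)=1
t=3: f(3,-3)=1 f(3,-1)=3 f(3,1)=3 f(3,3)=1
t=4: f(4,-4)=1 f(4,-2)=4 f(4,0)=6 f(4,2)=4 f(4,4)=1
Σ_s f(4,s) = 16
P = 16/16 = 1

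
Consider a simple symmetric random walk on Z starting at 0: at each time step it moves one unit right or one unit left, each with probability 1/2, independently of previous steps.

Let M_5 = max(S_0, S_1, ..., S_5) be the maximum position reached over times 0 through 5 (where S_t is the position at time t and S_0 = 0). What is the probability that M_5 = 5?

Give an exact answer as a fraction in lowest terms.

Let M_5 = max(S_0,...,S_5). Use the reflection principle: for j ≥ 1, #{paths with M_5 ≥ j} = #{S_5 ≥ j} + #{S_5 ≥ j+1}.
By reflection, #{M_5 ≥ 5} = #{S_5 ≥ 5} + #{S_5 ≥ 6} = 1 + 0 = 1.
#{M_5 ≥ 6} = #{S_5 ≥ 6} + #{S_5 ≥ 7} = 0 + 0 = 0.
#{M_5 = 5} = 1 - 0 = 1.
P(M_5 = 5) = 1/32 = 1/32

Answer: 1/32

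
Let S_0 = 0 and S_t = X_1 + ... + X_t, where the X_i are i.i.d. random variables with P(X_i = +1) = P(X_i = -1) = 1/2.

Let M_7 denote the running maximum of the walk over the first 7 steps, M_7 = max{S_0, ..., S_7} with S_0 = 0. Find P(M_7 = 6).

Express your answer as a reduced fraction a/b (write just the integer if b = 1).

Answer: 1/128

Derivation:
Let M_7 = max(S_0,...,S_7). Use the reflection principle: for j ≥ 1, #{paths with M_7 ≥ j} = #{S_7 ≥ j} + #{S_7 ≥ j+1}.
By reflection, #{M_7 ≥ 6} = #{S_7 ≥ 6} + #{S_7 ≥ 7} = 1 + 1 = 2.
#{M_7 ≥ 7} = #{S_7 ≥ 7} + #{S_7 ≥ 8} = 1 + 0 = 1.
#{M_7 = 6} = 2 - 1 = 1.
P(M_7 = 6) = 1/128 = 1/128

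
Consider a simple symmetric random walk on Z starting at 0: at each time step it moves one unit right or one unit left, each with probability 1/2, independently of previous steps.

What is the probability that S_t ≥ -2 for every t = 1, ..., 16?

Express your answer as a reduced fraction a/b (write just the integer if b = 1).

Let f(t,s) = #length-t paths at position s with S_1..S_t all ≥ -2.
f(t,s) = f(t-1,s-1) + f(t-1,s+1) for s ≥ -2; f(t,s) = 0 for s < -2.
t=0: f(0,0)=1
t=1: f(1,-1)=1 f(1,1)=1
t=2: f(2,-2)=1 f(2,0)=2 f(2,2)=1
t=3: f(3,-1)=3 f(3,1)=3 f(3,3)=1
t=4: f(4,-2)=3 f(4,0)=6 f(4,2)=4 f(4,4)=1
t=5: f(5,-1)=9 f(5,1)=10 f(5,3)=5 f(5,5)=1
t=6: f(6,-2)=9 f(6,0)=19 f(6,2)=15 f(6,4)=6 f(6,6)=1
t=7: f(7,-1)=28 f(7,1)=34 f(7,3)=21 f(7,5)=7 f(7,7)=1
t=8: f(8,-2)=28 f(8,0)=62 f(8,2)=55 f(8,4)=28 f(8,6)=8 f(8,8)=1
t=9: f(9,-1)=90 f(9,1)=117 f(9,3)=83 f(9,5)=36 f(9,7)=9 f(9,9)=1
t=10: f(10,-2)=90 f(10,0)=207 f(10,2)=200 f(10,4)=119 f(10,6)=45 f(10,8)=10 f(10,10)=1
t=11: f(11,-1)=297 f(11,1)=407 f(11,3)=319 f(11,5)=164 f(11,7)=55 f(11,9)=11 f(11,11)=1
t=12: f(12,-2)=297 f(12,0)=704 f(12,2)=726 f(12,4)=483 f(12,6)=219 f(12,8)=66 f(12,10)=12 f(12,12)=1
t=13: f(13,-1)=1001 f(13,1)=1430 f(13,3)=1209 f(13,5)=702 f(13,7)=285 f(13,9)=78 f(13,11)=13 f(13,13)=1
t=14: f(14,-2)=1001 f(14,0)=2431 f(14,2)=2639 f(14,4)=1911 f(14,6)=987 f(14,8)=363 f(14,10)=91 f(14,12)=14 f(14,14)=1
t=15: f(15,-1)=3432 f(15,1)=5070 f(15,3)=4550 f(15,5)=2898 f(15,7)=1350 f(15,9)=454 f(15,11)=105 f(15,13)=15 f(15,15)=1
t=16: f(16,-2)=3432 f(16,0)=8502 f(16,2)=9620 f(16,4)=7448 f(16,6)=4248 f(16,8)=1804 f(16,10)=559 f(16,12)=120 f(16,14)=16 f(16,16)=1
Σ_s f(16,s) = 35750
P = 35750/65536 = 17875/32768

Answer: 17875/32768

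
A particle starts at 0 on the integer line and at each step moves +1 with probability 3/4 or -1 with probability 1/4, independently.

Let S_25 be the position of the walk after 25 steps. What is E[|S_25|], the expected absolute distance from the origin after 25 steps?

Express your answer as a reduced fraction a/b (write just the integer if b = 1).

S_25 takes values m ≡ 1 (mod 2) with |m| ≤ 25; P(S_25=m) = C(25,(25+m)/2) · (3/4)^((25+m)/2) · (1/4)^((25-m)/2).
Distribution: P(S=-25)=1/1125899906842624, P(S=-23)=75/1125899906842624, P(S=-21)=675/281474976710656, P(S=-19)=15525/281474976710656, P(S=-17)=512325/562949953421312, P(S=-15)=6455295/562949953421312, P(S=-13)=32276475/281474976710656, P(S=-11)=262822725/281474976710656, P(S=-9)=7096213575/1125899906842624, P(S=-7)=40211876925/1125899906842624, P(S=-5)=24127126155/140737488355328, P(S=-3)=98701879725/140737488355328, P(S=-1)=690913158075/281474976710656, P(S=1)=2072739474225/281474976710656, P(S=3)=2664950752575/140737488355328, P(S=5)=5862891655665/140737488355328, P(S=7)=87943374834975/1125899906842624, P(S=9)=139674771796725/1125899906842624, P(S=11)=46558257265575/281474976710656, P(S=13)=51459126451425/281474976710656, P(S=15)=92626427612565/562949953421312, P(S=17)=66161734008975/562949953421312, P(S=19)=18044109275175/281474976710656, P(S=21)=7060738412025/281474976710656, P(S=23)=7060738412025/1125899906842624, P(S=25)=847288609443/1125899906842624
E[|S_25|] = Σ_m |m|·P(S_25=m) = 880416350563975/70368744177664

Answer: 880416350563975/70368744177664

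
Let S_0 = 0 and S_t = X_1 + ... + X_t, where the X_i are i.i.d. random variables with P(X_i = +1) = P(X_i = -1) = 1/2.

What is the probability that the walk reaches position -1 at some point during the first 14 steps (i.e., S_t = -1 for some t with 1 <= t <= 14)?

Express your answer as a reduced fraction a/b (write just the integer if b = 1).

Count via complement. Let g(t,s) = #length-t paths at position s with S_1..S_t all ≠ -1.
g(t,s) = g(t-1,s-1) + g(t-1,s+1) for s ≠ -1; g(t,-1) = 0.
t=0: g(0,0)=1
t=1: g(1,1)=1
t=2: g(2,0)=1 g(2,2)=1
t=3: g(3,1)=2 g(3,3)=1
t=4: g(4,0)=2 g(4,2)=3 g(4,4)=1
t=5: g(5,1)=5 g(5,3)=4 g(5,5)=1
t=6: g(6,0)=5 g(6,2)=9 g(6,4)=5 g(6,6)=1
t=7: g(7,1)=14 g(7,3)=14 g(7,5)=6 g(7,7)=1
t=8: g(8,0)=14 g(8,2)=28 g(8,4)=20 g(8,6)=7 g(8,8)=1
t=9: g(9,1)=42 g(9,3)=48 g(9,5)=27 g(9,7)=8 g(9,9)=1
t=10: g(10,0)=42 g(10,2)=90 g(10,4)=75 g(10,6)=35 g(10,8)=9 g(10,10)=1
t=11: g(11,1)=132 g(11,3)=165 g(11,5)=110 g(11,7)=44 g(11,9)=10 g(11,11)=1
t=12: g(12,0)=132 g(12,2)=297 g(12,4)=275 g(12,6)=154 g(12,8)=54 g(12,10)=11 g(12,12)=1
t=13: g(13,1)=429 g(13,3)=572 g(13,5)=429 g(13,7)=208 g(13,9)=65 g(13,11)=12 g(13,13)=1
t=14: g(14,0)=429 g(14,2)=1001 g(14,4)=1001 g(14,6)=637 g(14,8)=273 g(14,10)=77 g(14,12)=13 g(14,14)=1
Paths never hitting -1: Σ_s g(14,s) = 3432
Paths hitting -1: 2^14 - 3432 = 12952
P = 12952/16384 = 1619/2048

Answer: 1619/2048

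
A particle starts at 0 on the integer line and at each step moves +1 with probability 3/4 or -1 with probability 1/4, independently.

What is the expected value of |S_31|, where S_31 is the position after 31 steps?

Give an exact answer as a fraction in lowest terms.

S_31 takes values m ≡ 1 (mod 2) with |m| ≤ 31; P(S_31=m) = C(31,(31+m)/2) · (3/4)^((31+m)/2) · (1/4)^((31-m)/2).
Distribution: P(S=-31)=1/4611686018427387904, P(S=-29)=93/4611686018427387904, P(S=-27)=4185/4611686018427387904, P(S=-25)=121365/4611686018427387904, P(S=-23)=2548665/4611686018427387904, P(S=-21)=41288373/4611686018427387904, P(S=-19)=536748849/4611686018427387904, P(S=-17)=5750880525/4611686018427387904, P(S=-15)=51757924725/4611686018427387904, P(S=-13)=396810756225/4611686018427387904, P(S=-11)=2618950991085/4611686018427387904, P(S=-9)=14999446585305/4611686018427387904, P(S=-7)=74997232926525/4611686018427387904, P(S=-5)=328834021293225/4611686018427387904, P(S=-3)=1268359796416725/4611686018427387904, P(S=-1)=4312423307816865/4611686018427387904, P(S=1)=12937269923450595/4611686018427387904, P(S=3)=34245714503251575/4611686018427387904, P(S=5)=79906667174253675/4611686018427387904, P(S=7)=164018948410310175/4611686018427387904, P(S=9)=295234107138558315/4611686018427387904, P(S=11)=463939311217734495/4611686018427387904, P(S=13)=632644515296910675/4611686018427387904, P(S=15)=742669648392025575/4611686018427387904, P(S=17)=742669648392025575/4611686018427387904, P(S=19)=623842504649301483/4611686018427387904, P(S=21)=431890964757208719/4611686018427387904, P(S=23)=239939424865115955/4611686018427387904, P(S=25)=102831182085049695/4611686018427387904, P(S=27)=31913125474670595/4611686018427387904, P(S=29)=6382625094934119/4611686018427387904, P(S=31)=617673396283947/4611686018427387904
E[|S_31|] = Σ_m |m|·P(S_31=m) = 1117219473235224019/72057594037927936

Answer: 1117219473235224019/72057594037927936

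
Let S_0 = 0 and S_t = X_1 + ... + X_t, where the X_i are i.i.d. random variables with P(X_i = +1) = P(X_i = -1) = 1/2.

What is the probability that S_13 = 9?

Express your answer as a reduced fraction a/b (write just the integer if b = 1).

Answer: 39/4096

Derivation:
To reach position 9 after 13 steps: need 11 steps of +1 and 2 of -1.
Favorable paths: C(13,11) = 78
Total paths: 2^13 = 8192
P = 78/8192 = 39/4096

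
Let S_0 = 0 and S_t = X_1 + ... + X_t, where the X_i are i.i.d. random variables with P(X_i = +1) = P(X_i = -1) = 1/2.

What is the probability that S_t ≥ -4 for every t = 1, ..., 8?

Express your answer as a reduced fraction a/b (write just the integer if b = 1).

Let f(t,s) = #length-t paths at position s with S_1..S_t all ≥ -4.
f(t,s) = f(t-1,s-1) + f(t-1,s+1) for s ≥ -4; f(t,s) = 0 for s < -4.
t=0: f(0,0)=1
t=1: f(1,-1)=1 f(1,1)=1
t=2: f(2,-2)=1 f(2,0)=2 f(2,2)=1
t=3: f(3,-3)=1 f(3,-1)=3 f(3,1)=3 f(3,3)=1
t=4: f(4,-4)=1 f(4,-2)=4 f(4,0)=6 f(4,2)=4 f(4,4)=1
t=5: f(5,-3)=5 f(5,-1)=10 f(5,1)=10 f(5,3)=5 f(5,5)=1
t=6: f(6,-4)=5 f(6,-2)=15 f(6,0)=20 f(6,2)=15 f(6,4)=6 f(6,6)=1
t=7: f(7,-3)=20 f(7,-1)=35 f(7,1)=35 f(7,3)=21 f(7,5)=7 f(7,7)=1
t=8: f(8,-4)=20 f(8,-2)=55 f(8,0)=70 f(8,2)=56 f(8,4)=28 f(8,6)=8 f(8,8)=1
Σ_s f(8,s) = 238
P = 238/256 = 119/128

Answer: 119/128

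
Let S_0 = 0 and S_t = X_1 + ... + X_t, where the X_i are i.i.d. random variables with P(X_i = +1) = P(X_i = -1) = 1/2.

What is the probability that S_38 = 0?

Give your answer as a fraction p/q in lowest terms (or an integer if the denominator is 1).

Answer: 4418157975/34359738368

Derivation:
To return to 0 after 38 steps: need exactly 19 steps of +1 and 19 of -1.
Favorable paths: C(38,19) = 35345263800
Total paths: 2^38 = 274877906944
P = 35345263800/274877906944 = 4418157975/34359738368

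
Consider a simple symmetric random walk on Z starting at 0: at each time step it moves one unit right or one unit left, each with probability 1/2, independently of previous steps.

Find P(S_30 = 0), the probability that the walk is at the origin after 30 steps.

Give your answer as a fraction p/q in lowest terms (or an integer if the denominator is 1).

Answer: 9694845/67108864

Derivation:
To return to 0 after 30 steps: need exactly 15 steps of +1 and 15 of -1.
Favorable paths: C(30,15) = 155117520
Total paths: 2^30 = 1073741824
P = 155117520/1073741824 = 9694845/67108864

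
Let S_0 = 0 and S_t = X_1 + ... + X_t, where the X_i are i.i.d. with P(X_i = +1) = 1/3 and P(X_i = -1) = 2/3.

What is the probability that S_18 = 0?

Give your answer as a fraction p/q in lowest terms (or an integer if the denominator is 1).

To be at 0 after 18 steps: need exactly 9 steps of +1 and 9 of -1.
Number of such sequences: C(18,9) = 48620
Each has probability (1/3)^9 · (2/3)^9 = 512/387420489
P = 48620 · 512/387420489 = 24893440/387420489

Answer: 24893440/387420489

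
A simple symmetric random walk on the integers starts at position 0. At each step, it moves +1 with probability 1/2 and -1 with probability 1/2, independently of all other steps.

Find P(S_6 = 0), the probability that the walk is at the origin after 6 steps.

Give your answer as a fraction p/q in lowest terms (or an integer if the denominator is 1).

To return to 0 after 6 steps: need exactly 3 steps of +1 and 3 of -1.
Favorable paths: C(6,3) = 20
Total paths: 2^6 = 64
P = 20/64 = 5/16

Answer: 5/16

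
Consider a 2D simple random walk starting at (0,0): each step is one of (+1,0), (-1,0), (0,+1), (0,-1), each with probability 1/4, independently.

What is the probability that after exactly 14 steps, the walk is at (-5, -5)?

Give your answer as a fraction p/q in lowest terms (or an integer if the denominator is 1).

Answer: 39039/33554432

Derivation:
Let h be the number of horizontal steps (so 14-h are vertical). To end at (-5,-5) need (h-5)/2 right-steps and ((14-h)-5)/2 up-steps.
Sum over h with 5 ≤ h ≤ 9, h ≡ 1 (mod 2), 14-h ≡ 1 (mod 2):
h=5: C(14,5)·C(5,0)·C(9,2) = 2002·1·36 = 72072
h=7: C(14,7)·C(7,1)·C(7,1) = 3432·7·7 = 168168
h=9: C(14,9)·C(9,2)·C(5,0) = 2002·36·1 = 72072
Total favorable: 312312
Total paths: 4^14 = 268435456
P = 312312/268435456 = 39039/33554432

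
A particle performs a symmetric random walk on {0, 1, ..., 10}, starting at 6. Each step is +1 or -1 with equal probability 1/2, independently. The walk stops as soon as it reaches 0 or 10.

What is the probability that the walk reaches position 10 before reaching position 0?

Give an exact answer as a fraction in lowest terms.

Answer: 3/5

Derivation:
Symmetric walk (p = 1/2): the harmonic-function argument gives P(hit 10 before 0 | start at 6) = a/N.
P = 6/10 = 3/5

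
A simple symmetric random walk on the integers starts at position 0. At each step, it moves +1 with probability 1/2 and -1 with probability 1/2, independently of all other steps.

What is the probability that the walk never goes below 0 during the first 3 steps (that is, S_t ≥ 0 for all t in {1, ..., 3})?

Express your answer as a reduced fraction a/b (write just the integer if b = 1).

Let f(t,s) = #length-t paths at position s with S_1..S_t all ≥ 0.
f(t,s) = f(t-1,s-1) + f(t-1,s+1) for s ≥ 0; f(t,s) = 0 for s < 0.
t=0: f(0,0)=1
t=1: f(1,1)=1
t=2: f(2,0)=1 f(2,2)=1
t=3: f(3,1)=2 f(3,3)=1
Σ_s f(3,s) = 3
P = 3/8 = 3/8

Answer: 3/8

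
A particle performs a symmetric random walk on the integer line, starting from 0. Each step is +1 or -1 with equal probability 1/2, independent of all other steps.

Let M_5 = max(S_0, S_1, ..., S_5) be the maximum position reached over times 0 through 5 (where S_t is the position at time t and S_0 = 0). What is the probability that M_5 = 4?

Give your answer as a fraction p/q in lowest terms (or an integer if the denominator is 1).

Answer: 1/32

Derivation:
Let M_5 = max(S_0,...,S_5). Use the reflection principle: for j ≥ 1, #{paths with M_5 ≥ j} = #{S_5 ≥ j} + #{S_5 ≥ j+1}.
By reflection, #{M_5 ≥ 4} = #{S_5 ≥ 4} + #{S_5 ≥ 5} = 1 + 1 = 2.
#{M_5 ≥ 5} = #{S_5 ≥ 5} + #{S_5 ≥ 6} = 1 + 0 = 1.
#{M_5 = 4} = 2 - 1 = 1.
P(M_5 = 4) = 1/32 = 1/32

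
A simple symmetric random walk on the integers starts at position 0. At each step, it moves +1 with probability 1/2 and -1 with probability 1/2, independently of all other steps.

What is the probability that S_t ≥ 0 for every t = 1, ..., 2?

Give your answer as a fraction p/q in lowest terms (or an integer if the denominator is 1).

Answer: 1/2

Derivation:
Let f(t,s) = #length-t paths at position s with S_1..S_t all ≥ 0.
f(t,s) = f(t-1,s-1) + f(t-1,s+1) for s ≥ 0; f(t,s) = 0 for s < 0.
t=0: f(0,0)=1
t=1: f(1,1)=1
t=2: f(2,0)=1 f(2,2)=1
Σ_s f(2,s) = 2
P = 2/4 = 1/2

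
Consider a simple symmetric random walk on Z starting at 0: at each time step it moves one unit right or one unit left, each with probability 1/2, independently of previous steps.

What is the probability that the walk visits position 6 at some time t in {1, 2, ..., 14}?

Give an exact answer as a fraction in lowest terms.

Count via complement. Let g(t,s) = #length-t paths at position s with S_1..S_t all ≠ 6.
g(t,s) = g(t-1,s-1) + g(t-1,s+1) for s ≠ 6; g(t,6) = 0.
t=0: g(0,0)=1
t=1: g(1,-1)=1 g(1,1)=1
t=2: g(2,-2)=1 g(2,0)=2 g(2,2)=1
t=3: g(3,-3)=1 g(3,-1)=3 g(3,1)=3 g(3,3)=1
t=4: g(4,-4)=1 g(4,-2)=4 g(4,0)=6 g(4,2)=4 g(4,4)=1
t=5: g(5,-5)=1 g(5,-3)=5 g(5,-1)=10 g(5,1)=10 g(5,3)=5 g(5,5)=1
t=6: g(6,-6)=1 g(6,-4)=6 g(6,-2)=15 g(6,0)=20 g(6,2)=15 g(6,4)=6
t=7: g(7,-7)=1 g(7,-5)=7 g(7,-3)=21 g(7,-1)=35 g(7,1)=35 g(7,3)=21 g(7,5)=6
t=8: g(8,-8)=1 g(8,-6)=8 g(8,-4)=28 g(8,-2)=56 g(8,0)=70 g(8,2)=56 g(8,4)=27
t=9: g(9,-9)=1 g(9,-7)=9 g(9,-5)=36 g(9,-3)=84 g(9,-1)=126 g(9,1)=126 g(9,3)=83 g(9,5)=27
t=10: g(10,-10)=1 g(10,-8)=10 g(10,-6)=45 g(10,-4)=120 g(10,-2)=210 g(10,0)=252 g(10,2)=209 g(10,4)=110
t=11: g(11,-11)=1 g(11,-9)=11 g(11,-7)=55 g(11,-5)=165 g(11,-3)=330 g(11,-1)=462 g(11,1)=461 g(11,3)=319 g(11,5)=110
t=12: g(12,-12)=1 g(12,-10)=12 g(12,-8)=66 g(12,-6)=220 g(12,-4)=495 g(12,-2)=792 g(12,0)=923 g(12,2)=780 g(12,4)=429
t=13: g(13,-13)=1 g(13,-11)=13 g(13,-9)=78 g(13,-7)=286 g(13,-5)=715 g(13,-3)=1287 g(13,-1)=1715 g(13,1)=1703 g(13,3)=1209 g(13,5)=429
t=14: g(14,-14)=1 g(14,-12)=14 g(14,-10)=91 g(14,-8)=364 g(14,-6)=1001 g(14,-4)=2002 g(14,-2)=3002 g(14,0)=3418 g(14,2)=2912 g(14,4)=1638
Paths never hitting 6: Σ_s g(14,s) = 14443
Paths hitting 6: 2^14 - 14443 = 1941
P = 1941/16384 = 1941/16384

Answer: 1941/16384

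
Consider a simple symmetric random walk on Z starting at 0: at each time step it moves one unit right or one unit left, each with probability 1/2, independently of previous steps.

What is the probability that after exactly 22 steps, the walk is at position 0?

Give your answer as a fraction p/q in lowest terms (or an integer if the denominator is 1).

Answer: 88179/524288

Derivation:
To reach position 0 after 22 steps: need 11 steps of +1 and 11 of -1.
Favorable paths: C(22,11) = 705432
Total paths: 2^22 = 4194304
P = 705432/4194304 = 88179/524288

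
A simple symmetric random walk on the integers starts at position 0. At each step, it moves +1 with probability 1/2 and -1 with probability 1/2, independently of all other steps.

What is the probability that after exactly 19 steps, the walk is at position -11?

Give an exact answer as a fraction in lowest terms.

To reach position -11 after 19 steps: need 4 steps of +1 and 15 of -1.
Favorable paths: C(19,4) = 3876
Total paths: 2^19 = 524288
P = 3876/524288 = 969/131072

Answer: 969/131072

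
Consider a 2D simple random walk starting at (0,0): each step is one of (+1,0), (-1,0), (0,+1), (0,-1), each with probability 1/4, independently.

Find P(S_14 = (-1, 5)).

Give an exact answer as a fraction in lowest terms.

Let h be the number of horizontal steps (so 14-h are vertical). To end at (-1,5) need (h-1)/2 right-steps and ((14-h)+5)/2 up-steps.
Sum over h with 1 ≤ h ≤ 9, h ≡ 1 (mod 2), 14-h ≡ 1 (mod 2):
h=1: C(14,1)·C(1,0)·C(13,9) = 14·1·715 = 10010
h=3: C(14,3)·C(3,1)·C(11,8) = 364·3·165 = 180180
h=5: C(14,5)·C(5,2)·C(9,7) = 2002·10·36 = 720720
h=7: C(14,7)·C(7,3)·C(7,6) = 3432·35·7 = 840840
h=9: C(14,9)·C(9,4)·C(5,5) = 2002·126·1 = 252252
Total favorable: 2004002
Total paths: 4^14 = 268435456
P = 2004002/268435456 = 1002001/134217728

Answer: 1002001/134217728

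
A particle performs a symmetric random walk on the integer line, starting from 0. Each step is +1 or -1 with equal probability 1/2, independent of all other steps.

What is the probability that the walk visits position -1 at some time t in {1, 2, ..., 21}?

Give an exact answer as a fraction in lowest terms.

Count via complement. Let g(t,s) = #length-t paths at position s with S_1..S_t all ≠ -1.
g(t,s) = g(t-1,s-1) + g(t-1,s+1) for s ≠ -1; g(t,-1) = 0.
t=0: g(0,0)=1
t=1: g(1,1)=1
t=2: g(2,0)=1 g(2,2)=1
t=3: g(3,1)=2 g(3,3)=1
t=4: g(4,0)=2 g(4,2)=3 g(4,4)=1
t=5: g(5,1)=5 g(5,3)=4 g(5,5)=1
t=6: g(6,0)=5 g(6,2)=9 g(6,4)=5 g(6,6)=1
t=7: g(7,1)=14 g(7,3)=14 g(7,5)=6 g(7,7)=1
t=8: g(8,0)=14 g(8,2)=28 g(8,4)=20 g(8,6)=7 g(8,8)=1
t=9: g(9,1)=42 g(9,3)=48 g(9,5)=27 g(9,7)=8 g(9,9)=1
t=10: g(10,0)=42 g(10,2)=90 g(10,4)=75 g(10,6)=35 g(10,8)=9 g(10,10)=1
t=11: g(11,1)=132 g(11,3)=165 g(11,5)=110 g(11,7)=44 g(11,9)=10 g(11,11)=1
t=12: g(12,0)=132 g(12,2)=297 g(12,4)=275 g(12,6)=154 g(12,8)=54 g(12,10)=11 g(12,12)=1
t=13: g(13,1)=429 g(13,3)=572 g(13,5)=429 g(13,7)=208 g(13,9)=65 g(13,11)=12 g(13,13)=1
t=14: g(14,0)=429 g(14,2)=1001 g(14,4)=1001 g(14,6)=637 g(14,8)=273 g(14,10)=77 g(14,12)=13 g(14,14)=1
t=15: g(15,1)=1430 g(15,3)=2002 g(15,5)=1638 g(15,7)=910 g(15,9)=350 g(15,11)=90 g(15,13)=14 g(15,15)=1
t=16: g(16,0)=1430 g(16,2)=3432 g(16,4)=3640 g(16,6)=2548 g(16,8)=1260 g(16,10)=440 g(16,12)=104 g(16,14)=15 g(16,16)=1
t=17: g(17,1)=4862 g(17,3)=7072 g(17,5)=6188 g(17,7)=3808 g(17,9)=1700 g(17,11)=544 g(17,13)=119 g(17,15)=16 g(17,17)=1
t=18: g(18,0)=4862 g(18,2)=11934 g(18,4)=13260 g(18,6)=9996 g(18,8)=5508 g(18,10)=2244 g(18,12)=663 g(18,14)=135 g(18,16)=17 g(18,18)=1
t=19: g(19,1)=16796 g(19,3)=25194 g(19,5)=23256 g(19,7)=15504 g(19,9)=7752 g(19,11)=2907 g(19,13)=798 g(19,15)=152 g(19,17)=18 g(19,19)=1
t=20: g(20,0)=16796 g(20,2)=41990 g(20,4)=48450 g(20,6)=38760 g(20,8)=23256 g(20,10)=10659 g(20,12)=3705 g(20,14)=950 g(20,16)=170 g(20,18)=19 g(20,20)=1
t=21: g(21,1)=58786 g(21,3)=90440 g(21,5)=87210 g(21,7)=62016 g(21,9)=33915 g(21,11)=14364 g(21,13)=4655 g(21,15)=1120 g(21,17)=189 g(21,19)=20 g(21,21)=1
Paths never hitting -1: Σ_s g(21,s) = 352716
Paths hitting -1: 2^21 - 352716 = 1744436
P = 1744436/2097152 = 436109/524288

Answer: 436109/524288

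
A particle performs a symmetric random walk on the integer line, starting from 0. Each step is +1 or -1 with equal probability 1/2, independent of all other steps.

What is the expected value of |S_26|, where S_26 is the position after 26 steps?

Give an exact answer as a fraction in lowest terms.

Answer: 16900975/4194304

Derivation:
S_26 takes values m ≡ 0 (mod 2) with |m| ≤ 26; P(S_26=m) = C(26,(26+m)/2)/2^26.
Total paths: 2^26 = 67108864
Distribution: P(S=-26)=1/67108864, P(S=-24)=26/67108864, P(S=-22)=325/67108864, P(S=-20)=2600/67108864, P(S=-18)=14950/67108864, P(S=-16)=65780/67108864, P(S=-14)=230230/67108864, P(S=-12)=657800/67108864, P(S=-10)=1562275/67108864, P(S=-8)=3124550/67108864, P(S=-6)=5311735/67108864, P(S=-4)=7726160/67108864, P(S=-2)=9657700/67108864, P(S=0)=10400600/67108864, P(S=2)=9657700/67108864, P(S=4)=7726160/67108864, P(S=6)=5311735/67108864, P(S=8)=3124550/67108864, P(S=10)=1562275/67108864, P(S=12)=657800/67108864, P(S=14)=230230/67108864, P(S=16)=65780/67108864, P(S=18)=14950/67108864, P(S=20)=2600/67108864, P(S=22)=325/67108864, P(S=24)=26/67108864, P(S=26)=1/67108864
E[|S_26|] = Σ_m |m|·P(S_26=m) = 270415600/67108864 = 16900975/4194304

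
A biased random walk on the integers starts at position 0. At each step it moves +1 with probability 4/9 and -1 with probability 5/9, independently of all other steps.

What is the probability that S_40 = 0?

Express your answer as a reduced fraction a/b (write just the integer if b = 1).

To be at 0 after 40 steps: need exactly 20 steps of +1 and 20 of -1.
Number of such sequences: C(40,20) = 137846528820
Each has probability (4/9)^20 · (5/9)^20 = 104857600000000000000000000/147808829414345923316083210206383297601
P = 137846528820 · 104857600000000000000000000/147808829414345923316083210206383297601 = 1606028464488448000000000000000000000/16423203268260658146231467800709255289

Answer: 1606028464488448000000000000000000000/16423203268260658146231467800709255289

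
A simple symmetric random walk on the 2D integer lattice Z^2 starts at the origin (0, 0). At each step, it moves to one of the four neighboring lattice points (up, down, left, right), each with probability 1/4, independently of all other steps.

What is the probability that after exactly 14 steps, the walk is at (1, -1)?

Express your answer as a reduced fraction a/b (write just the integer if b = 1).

Answer: 1288287/33554432

Derivation:
Let h be the number of horizontal steps (so 14-h are vertical). To end at (1,-1) need (h+1)/2 right-steps and ((14-h)-1)/2 up-steps.
Sum over h with 1 ≤ h ≤ 13, h ≡ 1 (mod 2), 14-h ≡ 1 (mod 2):
h=1: C(14,1)·C(1,1)·C(13,6) = 14·1·1716 = 24024
h=3: C(14,3)·C(3,2)·C(11,5) = 364·3·462 = 504504
h=5: C(14,5)·C(5,3)·C(9,4) = 2002·10·126 = 2522520
h=7: C(14,7)·C(7,4)·C(7,3) = 3432·35·35 = 4204200
h=9: C(14,9)·C(9,5)·C(5,2) = 2002·126·10 = 2522520
h=11: C(14,11)·C(11,6)·C(3,1) = 364·462·3 = 504504
h=13: C(14,13)·C(13,7)·C(1,0) = 14·1716·1 = 24024
Total favorable: 10306296
Total paths: 4^14 = 268435456
P = 10306296/268435456 = 1288287/33554432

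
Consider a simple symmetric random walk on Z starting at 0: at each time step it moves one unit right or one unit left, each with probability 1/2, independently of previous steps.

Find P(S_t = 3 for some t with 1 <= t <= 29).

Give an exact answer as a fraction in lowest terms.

Answer: 313889477/536870912

Derivation:
Count via complement. Let g(t,s) = #length-t paths at position s with S_1..S_t all ≠ 3.
g(t,s) = g(t-1,s-1) + g(t-1,s+1) for s ≠ 3; g(t,3) = 0.
t=0: g(0,0)=1
t=1: g(1,-1)=1 g(1,1)=1
t=2: g(2,-2)=1 g(2,0)=2 g(2,2)=1
t=3: g(3,-3)=1 g(3,-1)=3 g(3,1)=3
t=4: g(4,-4)=1 g(4,-2)=4 g(4,0)=6 g(4,2)=3
t=5: g(5,-5)=1 g(5,-3)=5 g(5,-1)=10 g(5,1)=9
t=6: g(6,-6)=1 g(6,-4)=6 g(6,-2)=15 g(6,0)=19 g(6,2)=9
t=7: g(7,-7)=1 g(7,-5)=7 g(7,-3)=21 g(7,-1)=34 g(7,1)=28
t=8: g(8,-8)=1 g(8,-6)=8 g(8,-4)=28 g(8,-2)=55 g(8,0)=62 g(8,2)=28
t=9: g(9,-9)=1 g(9,-7)=9 g(9,-5)=36 g(9,-3)=83 g(9,-1)=117 g(9,1)=90
t=10: g(10,-10)=1 g(10,-8)=10 g(10,-6)=45 g(10,-4)=119 g(10,-2)=200 g(10,0)=207 g(10,2)=90
t=11: g(11,-11)=1 g(11,-9)=11 g(11,-7)=55 g(11,-5)=164 g(11,-3)=319 g(11,-1)=407 g(11,1)=297
t=12: g(12,-12)=1 g(12,-10)=12 g(12,-8)=66 g(12,-6)=219 g(12,-4)=483 g(12,-2)=726 g(12,0)=704 g(12,2)=297
t=13: g(13,-13)=1 g(13,-11)=13 g(13,-9)=78 g(13,-7)=285 g(13,-5)=702 g(13,-3)=1209 g(13,-1)=1430 g(13,1)=1001
t=14: g(14,-14)=1 g(14,-12)=14 g(14,-10)=91 g(14,-8)=363 g(14,-6)=987 g(14,-4)=1911 g(14,-2)=2639 g(14,0)=2431 g(14,2)=1001
t=15: g(15,-15)=1 g(15,-13)=15 g(15,-11)=105 g(15,-9)=454 g(15,-7)=1350 g(15,-5)=2898 g(15,-3)=4550 g(15,-1)=5070 g(15,1)=3432
t=16: g(16,-16)=1 g(16,-14)=16 g(16,-12)=120 g(16,-10)=559 g(16,-8)=1804 g(16,-6)=4248 g(16,-4)=7448 g(16,-2)=9620 g(16,0)=8502 g(16,2)=3432
t=17: g(17,-17)=1 g(17,-15)=17 g(17,-13)=136 g(17,-11)=679 g(17,-9)=2363 g(17,-7)=6052 g(17,-5)=11696 g(17,-3)=17068 g(17,-1)=18122 g(17,1)=11934
t=18: g(18,-18)=1 g(18,-16)=18 g(18,-14)=153 g(18,-12)=815 g(18,-10)=3042 g(18,-8)=8415 g(18,-6)=17748 g(18,-4)=28764 g(18,-2)=35190 g(18,0)=30056 g(18,2)=11934
t=19: g(19,-19)=1 g(19,-17)=19 g(19,-15)=171 g(19,-13)=968 g(19,-11)=3857 g(19,-9)=11457 g(19,-7)=26163 g(19,-5)=46512 g(19,-3)=63954 g(19,-1)=65246 g(19,1)=41990
t=20: g(20,-20)=1 g(20,-18)=20 g(20,-16)=190 g(20,-14)=1139 g(20,-12)=4825 g(20,-10)=15314 g(20,-8)=37620 g(20,-6)=72675 g(20,-4)=110466 g(20,-2)=129200 g(20,0)=107236 g(20,2)=41990
t=21: g(21,-21)=1 g(21,-19)=21 g(21,-17)=210 g(21,-15)=1329 g(21,-13)=5964 g(21,-11)=20139 g(21,-9)=52934 g(21,-7)=110295 g(21,-5)=183141 g(21,-3)=239666 g(21,-1)=236436 g(21,1)=149226
t=22: g(22,-22)=1 g(22,-20)=22 g(22,-18)=231 g(22,-16)=1539 g(22,-14)=7293 g(22,-12)=26103 g(22,-10)=73073 g(22,-8)=163229 g(22,-6)=293436 g(22,-4)=422807 g(22,-2)=476102 g(22,0)=385662 g(22,2)=149226
t=23: g(23,-23)=1 g(23,-21)=23 g(23,-19)=253 g(23,-17)=1770 g(23,-15)=8832 g(23,-13)=33396 g(23,-11)=99176 g(23,-9)=236302 g(23,-7)=456665 g(23,-5)=716243 g(23,-3)=898909 g(23,-1)=861764 g(23,1)=534888
t=24: g(24,-24)=1 g(24,-22)=24 g(24,-20)=276 g(24,-18)=2023 g(24,-16)=10602 g(24,-14)=42228 g(24,-12)=132572 g(24,-10)=335478 g(24,-8)=692967 g(24,-6)=1172908 g(24,-4)=1615152 g(24,-2)=1760673 g(24,0)=1396652 g(24,2)=534888
t=25: g(25,-25)=1 g(25,-23)=25 g(25,-21)=300 g(25,-19)=2299 g(25,-17)=12625 g(25,-15)=52830 g(25,-13)=174800 g(25,-11)=468050 g(25,-9)=1028445 g(25,-7)=1865875 g(25,-5)=2788060 g(25,-3)=3375825 g(25,-1)=3157325 g(25,1)=1931540
t=26: g(26,-26)=1 g(26,-24)=26 g(26,-22)=325 g(26,-20)=2599 g(26,-18)=14924 g(26,-16)=65455 g(26,-14)=227630 g(26,-12)=642850 g(26,-10)=1496495 g(26,-8)=2894320 g(26,-6)=4653935 g(26,-4)=6163885 g(26,-2)=6533150 g(26,0)=5088865 g(26,2)=1931540
t=27: g(27,-27)=1 g(27,-25)=27 g(27,-23)=351 g(27,-21)=2924 g(27,-19)=17523 g(27,-17)=80379 g(27,-15)=293085 g(27,-13)=870480 g(27,-11)=2139345 g(27,-9)=4390815 g(27,-7)=7548255 g(27,-5)=10817820 g(27,-3)=12697035 g(27,-1)=11622015 g(27,1)=7020405
t=28: g(28,-28)=1 g(28,-26)=28 g(28,-24)=378 g(28,-22)=3275 g(28,-20)=20447 g(28,-18)=97902 g(28,-16)=373464 g(28,-14)=1163565 g(28,-12)=3009825 g(28,-10)=6530160 g(28,-8)=11939070 g(28,-6)=18366075 g(28,-4)=23514855 g(28,-2)=24319050 g(28,0)=18642420 g(28,2)=7020405
t=29: g(29,-29)=1 g(29,-27)=29 g(29,-25)=406 g(29,-23)=3653 g(29,-21)=23722 g(29,-19)=118349 g(29,-17)=471366 g(29,-15)=1537029 g(29,-13)=4173390 g(29,-11)=9539985 g(29,-9)=18469230 g(29,-7)=30305145 g(29,-5)=41880930 g(29,-3)=47833905 g(29,-1)=42961470 g(29,1)=25662825
Paths never hitting 3: Σ_s g(29,s) = 222981435
Paths hitting 3: 2^29 - 222981435 = 313889477
P = 313889477/536870912 = 313889477/536870912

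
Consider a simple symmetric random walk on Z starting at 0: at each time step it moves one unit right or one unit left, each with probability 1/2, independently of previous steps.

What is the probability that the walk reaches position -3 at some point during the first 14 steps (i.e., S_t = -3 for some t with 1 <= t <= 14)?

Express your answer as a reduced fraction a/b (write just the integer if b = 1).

Answer: 3473/8192

Derivation:
Count via complement. Let g(t,s) = #length-t paths at position s with S_1..S_t all ≠ -3.
g(t,s) = g(t-1,s-1) + g(t-1,s+1) for s ≠ -3; g(t,-3) = 0.
t=0: g(0,0)=1
t=1: g(1,-1)=1 g(1,1)=1
t=2: g(2,-2)=1 g(2,0)=2 g(2,2)=1
t=3: g(3,-1)=3 g(3,1)=3 g(3,3)=1
t=4: g(4,-2)=3 g(4,0)=6 g(4,2)=4 g(4,4)=1
t=5: g(5,-1)=9 g(5,1)=10 g(5,3)=5 g(5,5)=1
t=6: g(6,-2)=9 g(6,0)=19 g(6,2)=15 g(6,4)=6 g(6,6)=1
t=7: g(7,-1)=28 g(7,1)=34 g(7,3)=21 g(7,5)=7 g(7,7)=1
t=8: g(8,-2)=28 g(8,0)=62 g(8,2)=55 g(8,4)=28 g(8,6)=8 g(8,8)=1
t=9: g(9,-1)=90 g(9,1)=117 g(9,3)=83 g(9,5)=36 g(9,7)=9 g(9,9)=1
t=10: g(10,-2)=90 g(10,0)=207 g(10,2)=200 g(10,4)=119 g(10,6)=45 g(10,8)=10 g(10,10)=1
t=11: g(11,-1)=297 g(11,1)=407 g(11,3)=319 g(11,5)=164 g(11,7)=55 g(11,9)=11 g(11,11)=1
t=12: g(12,-2)=297 g(12,0)=704 g(12,2)=726 g(12,4)=483 g(12,6)=219 g(12,8)=66 g(12,10)=12 g(12,12)=1
t=13: g(13,-1)=1001 g(13,1)=1430 g(13,3)=1209 g(13,5)=702 g(13,7)=285 g(13,9)=78 g(13,11)=13 g(13,13)=1
t=14: g(14,-2)=1001 g(14,0)=2431 g(14,2)=2639 g(14,4)=1911 g(14,6)=987 g(14,8)=363 g(14,10)=91 g(14,12)=14 g(14,14)=1
Paths never hitting -3: Σ_s g(14,s) = 9438
Paths hitting -3: 2^14 - 9438 = 6946
P = 6946/16384 = 3473/8192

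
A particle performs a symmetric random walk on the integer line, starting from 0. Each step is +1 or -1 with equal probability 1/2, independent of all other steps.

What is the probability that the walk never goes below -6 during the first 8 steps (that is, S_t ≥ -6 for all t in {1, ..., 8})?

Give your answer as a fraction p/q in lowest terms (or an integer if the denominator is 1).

Let f(t,s) = #length-t paths at position s with S_1..S_t all ≥ -6.
f(t,s) = f(t-1,s-1) + f(t-1,s+1) for s ≥ -6; f(t,s) = 0 for s < -6.
t=0: f(0,0)=1
t=1: f(1,-1)=1 f(1,1)=1
t=2: f(2,-2)=1 f(2,0)=2 f(2,2)=1
t=3: f(3,-3)=1 f(3,-1)=3 f(3,1)=3 f(3,3)=1
t=4: f(4,-4)=1 f(4,-2)=4 f(4,0)=6 f(4,2)=4 f(4,4)=1
t=5: f(5,-5)=1 f(5,-3)=5 f(5,-1)=10 f(5,1)=10 f(5,3)=5 f(5,5)=1
t=6: f(6,-6)=1 f(6,-4)=6 f(6,-2)=15 f(6,0)=20 f(6,2)=15 f(6,4)=6 f(6,6)=1
t=7: f(7,-5)=7 f(7,-3)=21 f(7,-1)=35 f(7,1)=35 f(7,3)=21 f(7,5)=7 f(7,7)=1
t=8: f(8,-6)=7 f(8,-4)=28 f(8,-2)=56 f(8,0)=70 f(8,2)=56 f(8,4)=28 f(8,6)=8 f(8,8)=1
Σ_s f(8,s) = 254
P = 254/256 = 127/128

Answer: 127/128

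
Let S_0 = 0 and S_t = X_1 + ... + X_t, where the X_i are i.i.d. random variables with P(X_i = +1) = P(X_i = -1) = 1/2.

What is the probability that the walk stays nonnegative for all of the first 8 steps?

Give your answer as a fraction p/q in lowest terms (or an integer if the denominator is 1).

Answer: 35/128

Derivation:
Let f(t,s) = #length-t paths at position s with S_1..S_t all ≥ 0.
f(t,s) = f(t-1,s-1) + f(t-1,s+1) for s ≥ 0; f(t,s) = 0 for s < 0.
t=0: f(0,0)=1
t=1: f(1,1)=1
t=2: f(2,0)=1 f(2,2)=1
t=3: f(3,1)=2 f(3,3)=1
t=4: f(4,0)=2 f(4,2)=3 f(4,4)=1
t=5: f(5,1)=5 f(5,3)=4 f(5,5)=1
t=6: f(6,0)=5 f(6,2)=9 f(6,4)=5 f(6,6)=1
t=7: f(7,1)=14 f(7,3)=14 f(7,5)=6 f(7,7)=1
t=8: f(8,0)=14 f(8,2)=28 f(8,4)=20 f(8,6)=7 f(8,8)=1
Σ_s f(8,s) = 70
P = 70/256 = 35/128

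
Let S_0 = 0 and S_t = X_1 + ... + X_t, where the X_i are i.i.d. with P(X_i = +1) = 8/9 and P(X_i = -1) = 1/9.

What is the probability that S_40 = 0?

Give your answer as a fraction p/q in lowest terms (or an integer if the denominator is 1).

Answer: 17658469712442832716279316480/16423203268260658146231467800709255289

Derivation:
To be at 0 after 40 steps: need exactly 20 steps of +1 and 20 of -1.
Number of such sequences: C(40,20) = 137846528820
Each has probability (8/9)^20 · (1/9)^20 = 1152921504606846976/147808829414345923316083210206383297601
P = 137846528820 · 1152921504606846976/147808829414345923316083210206383297601 = 17658469712442832716279316480/16423203268260658146231467800709255289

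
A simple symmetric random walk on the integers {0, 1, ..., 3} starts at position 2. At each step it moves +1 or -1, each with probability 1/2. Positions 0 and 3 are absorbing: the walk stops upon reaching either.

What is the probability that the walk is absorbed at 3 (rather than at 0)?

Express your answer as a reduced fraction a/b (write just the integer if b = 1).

Symmetric walk (p = 1/2): the harmonic-function argument gives P(hit 3 before 0 | start at 2) = a/N.
P = 2/3 = 2/3

Answer: 2/3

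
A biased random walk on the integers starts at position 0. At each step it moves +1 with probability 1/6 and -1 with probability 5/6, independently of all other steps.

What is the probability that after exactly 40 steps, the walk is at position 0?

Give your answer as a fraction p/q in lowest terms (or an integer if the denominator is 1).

To be at 0 after 40 steps: need exactly 20 steps of +1 and 20 of -1.
Number of such sequences: C(40,20) = 137846528820
Each has probability (1/6)^20 · (5/6)^20 = 95367431640625/13367494538843734067838845976576
P = 137846528820 · 95367431640625/13367494538843734067838845976576 = 365168594837188720703125/371319292745659279662190166016

Answer: 365168594837188720703125/371319292745659279662190166016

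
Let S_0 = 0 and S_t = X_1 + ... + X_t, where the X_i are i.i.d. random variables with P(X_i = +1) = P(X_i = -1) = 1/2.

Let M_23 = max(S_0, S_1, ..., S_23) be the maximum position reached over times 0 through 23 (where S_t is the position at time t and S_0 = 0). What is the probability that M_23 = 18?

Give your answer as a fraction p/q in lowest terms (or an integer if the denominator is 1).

Answer: 253/8388608

Derivation:
Let M_23 = max(S_0,...,S_23). Use the reflection principle: for j ≥ 1, #{paths with M_23 ≥ j} = #{S_23 ≥ j} + #{S_23 ≥ j+1}.
By reflection, #{M_23 ≥ 18} = #{S_23 ≥ 18} + #{S_23 ≥ 19} = 277 + 277 = 554.
#{M_23 ≥ 19} = #{S_23 ≥ 19} + #{S_23 ≥ 20} = 277 + 24 = 301.
#{M_23 = 18} = 554 - 301 = 253.
P(M_23 = 18) = 253/8388608 = 253/8388608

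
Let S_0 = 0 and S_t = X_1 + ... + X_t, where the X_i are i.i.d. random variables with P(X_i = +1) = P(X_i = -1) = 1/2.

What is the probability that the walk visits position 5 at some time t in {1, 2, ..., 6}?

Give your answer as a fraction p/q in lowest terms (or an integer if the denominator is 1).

Answer: 1/32

Derivation:
Count via complement. Let g(t,s) = #length-t paths at position s with S_1..S_t all ≠ 5.
g(t,s) = g(t-1,s-1) + g(t-1,s+1) for s ≠ 5; g(t,5) = 0.
t=0: g(0,0)=1
t=1: g(1,-1)=1 g(1,1)=1
t=2: g(2,-2)=1 g(2,0)=2 g(2,2)=1
t=3: g(3,-3)=1 g(3,-1)=3 g(3,1)=3 g(3,3)=1
t=4: g(4,-4)=1 g(4,-2)=4 g(4,0)=6 g(4,2)=4 g(4,4)=1
t=5: g(5,-5)=1 g(5,-3)=5 g(5,-1)=10 g(5,1)=10 g(5,3)=5
t=6: g(6,-6)=1 g(6,-4)=6 g(6,-2)=15 g(6,0)=20 g(6,2)=15 g(6,4)=5
Paths never hitting 5: Σ_s g(6,s) = 62
Paths hitting 5: 2^6 - 62 = 2
P = 2/64 = 1/32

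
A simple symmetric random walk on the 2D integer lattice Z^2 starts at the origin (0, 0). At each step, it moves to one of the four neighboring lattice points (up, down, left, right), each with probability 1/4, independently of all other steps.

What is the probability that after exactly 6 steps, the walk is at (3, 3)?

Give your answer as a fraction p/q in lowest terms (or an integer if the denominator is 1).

Answer: 5/1024

Derivation:
Let h be the number of horizontal steps (so 6-h are vertical). To end at (3,3) need (h+3)/2 right-steps and ((6-h)+3)/2 up-steps.
Sum over h with 3 ≤ h ≤ 3, h ≡ 1 (mod 2), 6-h ≡ 1 (mod 2):
h=3: C(6,3)·C(3,3)·C(3,3) = 20·1·1 = 20
Total favorable: 20
Total paths: 4^6 = 4096
P = 20/4096 = 5/1024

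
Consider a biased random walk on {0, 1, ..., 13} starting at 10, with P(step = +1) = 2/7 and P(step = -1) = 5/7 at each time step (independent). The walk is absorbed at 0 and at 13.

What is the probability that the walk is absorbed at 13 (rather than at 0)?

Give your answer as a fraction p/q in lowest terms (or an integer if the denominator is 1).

Answer: 26038936/406898311

Derivation:
Biased walk: p = 2/7, q = 5/7, r = q/p = 5/2
Gambler's ruin: P(hit 13 before 0 | start at 10) = (1 - r^a)/(1 - r^N)
r^10 = 9765625/1024; r^13 = 1220703125/8192
P = (1 - 9765625/1024) / (1 - 1220703125/8192) = -9764601/1024 / -1220694933/8192 = 26038936/406898311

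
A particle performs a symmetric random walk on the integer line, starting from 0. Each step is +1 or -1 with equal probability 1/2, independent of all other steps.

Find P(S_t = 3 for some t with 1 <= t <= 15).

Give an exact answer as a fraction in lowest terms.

Answer: 14893/32768

Derivation:
Count via complement. Let g(t,s) = #length-t paths at position s with S_1..S_t all ≠ 3.
g(t,s) = g(t-1,s-1) + g(t-1,s+1) for s ≠ 3; g(t,3) = 0.
t=0: g(0,0)=1
t=1: g(1,-1)=1 g(1,1)=1
t=2: g(2,-2)=1 g(2,0)=2 g(2,2)=1
t=3: g(3,-3)=1 g(3,-1)=3 g(3,1)=3
t=4: g(4,-4)=1 g(4,-2)=4 g(4,0)=6 g(4,2)=3
t=5: g(5,-5)=1 g(5,-3)=5 g(5,-1)=10 g(5,1)=9
t=6: g(6,-6)=1 g(6,-4)=6 g(6,-2)=15 g(6,0)=19 g(6,2)=9
t=7: g(7,-7)=1 g(7,-5)=7 g(7,-3)=21 g(7,-1)=34 g(7,1)=28
t=8: g(8,-8)=1 g(8,-6)=8 g(8,-4)=28 g(8,-2)=55 g(8,0)=62 g(8,2)=28
t=9: g(9,-9)=1 g(9,-7)=9 g(9,-5)=36 g(9,-3)=83 g(9,-1)=117 g(9,1)=90
t=10: g(10,-10)=1 g(10,-8)=10 g(10,-6)=45 g(10,-4)=119 g(10,-2)=200 g(10,0)=207 g(10,2)=90
t=11: g(11,-11)=1 g(11,-9)=11 g(11,-7)=55 g(11,-5)=164 g(11,-3)=319 g(11,-1)=407 g(11,1)=297
t=12: g(12,-12)=1 g(12,-10)=12 g(12,-8)=66 g(12,-6)=219 g(12,-4)=483 g(12,-2)=726 g(12,0)=704 g(12,2)=297
t=13: g(13,-13)=1 g(13,-11)=13 g(13,-9)=78 g(13,-7)=285 g(13,-5)=702 g(13,-3)=1209 g(13,-1)=1430 g(13,1)=1001
t=14: g(14,-14)=1 g(14,-12)=14 g(14,-10)=91 g(14,-8)=363 g(14,-6)=987 g(14,-4)=1911 g(14,-2)=2639 g(14,0)=2431 g(14,2)=1001
t=15: g(15,-15)=1 g(15,-13)=15 g(15,-11)=105 g(15,-9)=454 g(15,-7)=1350 g(15,-5)=2898 g(15,-3)=4550 g(15,-1)=5070 g(15,1)=3432
Paths never hitting 3: Σ_s g(15,s) = 17875
Paths hitting 3: 2^15 - 17875 = 14893
P = 14893/32768 = 14893/32768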